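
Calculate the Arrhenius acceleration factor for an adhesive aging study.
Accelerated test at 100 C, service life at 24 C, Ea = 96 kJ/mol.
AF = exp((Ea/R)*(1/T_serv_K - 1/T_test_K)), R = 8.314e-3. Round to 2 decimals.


T_test = 373.15 K, T_serv = 297.15 K
Ea/R = 96 / 0.008314 = 11546.79
AF = exp(11546.79 * (1/297.15 - 1/373.15))
= 2736.29

2736.29


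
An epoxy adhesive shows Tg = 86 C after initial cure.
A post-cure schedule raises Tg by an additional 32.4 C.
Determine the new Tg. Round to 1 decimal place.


New Tg = 86 + 32.4
= 118.4 C

118.4


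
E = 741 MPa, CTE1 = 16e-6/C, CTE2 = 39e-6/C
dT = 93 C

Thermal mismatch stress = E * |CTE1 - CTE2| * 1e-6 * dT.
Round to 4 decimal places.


= 741 * 23e-6 * 93
= 1.5850 MPa

1.5850


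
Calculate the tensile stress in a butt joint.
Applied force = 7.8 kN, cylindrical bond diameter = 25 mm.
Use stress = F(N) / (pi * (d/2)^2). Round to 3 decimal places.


A = pi * 12.5^2 = 490.8739 mm^2
sigma = 7800.0 / 490.8739 = 15.890 MPa

15.890


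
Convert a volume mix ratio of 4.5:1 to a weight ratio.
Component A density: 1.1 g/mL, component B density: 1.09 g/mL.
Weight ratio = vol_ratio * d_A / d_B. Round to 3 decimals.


= 4.5 * 1.1 / 1.09 = 4.541

4.541


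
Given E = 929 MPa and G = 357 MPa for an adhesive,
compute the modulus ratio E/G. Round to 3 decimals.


E/G ratio = 929 / 357 = 2.602

2.602


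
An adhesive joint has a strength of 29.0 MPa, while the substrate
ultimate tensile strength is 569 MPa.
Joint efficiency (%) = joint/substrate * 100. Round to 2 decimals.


Efficiency = 29.0 / 569 * 100
= 5.10%

5.10


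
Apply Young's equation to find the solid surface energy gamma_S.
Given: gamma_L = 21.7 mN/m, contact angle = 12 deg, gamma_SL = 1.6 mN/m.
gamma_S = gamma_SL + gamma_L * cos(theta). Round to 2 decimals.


theta_rad = 12 * pi/180 = 0.209440
gamma_S = 1.6 + 21.7 * cos(0.209440)
= 22.83 mN/m

22.83


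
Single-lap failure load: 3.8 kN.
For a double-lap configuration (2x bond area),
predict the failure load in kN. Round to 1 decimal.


Failure load = 3.8 * 2 = 7.6 kN

7.6


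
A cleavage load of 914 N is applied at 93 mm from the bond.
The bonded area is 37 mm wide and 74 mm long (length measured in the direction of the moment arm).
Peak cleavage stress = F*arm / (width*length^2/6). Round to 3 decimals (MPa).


Moment = 914 * 93 = 85002 N*mm
Section modulus = 37 * 5476 / 6 = 202612 / 6 mm^3
Stress = 85002 / (202612 / 6) = 510012 / 202612
= 2.517 MPa

2.517


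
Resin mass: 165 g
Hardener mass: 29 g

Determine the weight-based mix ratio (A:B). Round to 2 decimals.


Ratio = 165 / 29 = 5.69

5.69


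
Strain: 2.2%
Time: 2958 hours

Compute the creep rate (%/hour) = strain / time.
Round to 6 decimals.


Creep rate = 2.2 / 2958
= 0.000744 %/h

0.000744


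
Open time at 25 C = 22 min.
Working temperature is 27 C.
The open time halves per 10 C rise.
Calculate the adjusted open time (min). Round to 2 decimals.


factor = 2^((27 - 25) / 10) = 1.1487
ot = 22 / 1.1487 = 19.15 min

19.15


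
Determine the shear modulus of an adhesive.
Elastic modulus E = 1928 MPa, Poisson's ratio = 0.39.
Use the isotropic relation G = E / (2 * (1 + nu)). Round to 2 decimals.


G = 1928 / (2*(1+0.39)) = 1928 / 2.78
= 693.53 MPa

693.53


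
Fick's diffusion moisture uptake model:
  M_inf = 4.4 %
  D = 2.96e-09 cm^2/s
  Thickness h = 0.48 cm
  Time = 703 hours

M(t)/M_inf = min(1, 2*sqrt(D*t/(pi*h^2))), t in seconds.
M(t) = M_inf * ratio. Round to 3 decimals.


t_sec = 703 * 3600 = 2530800
ratio = 2*sqrt(2.96e-09*2530800/(pi*0.48^2))
= min(1, 0.203464)
= 0.203464
M(t) = 4.4 * 0.203464 = 0.895 %

0.895


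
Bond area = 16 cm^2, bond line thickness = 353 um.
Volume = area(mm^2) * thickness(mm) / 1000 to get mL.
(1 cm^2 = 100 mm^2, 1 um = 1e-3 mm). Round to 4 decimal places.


area_mm2 = 16 * 100 = 1600
blt_mm = 353 * 1e-3 = 0.353
vol_mm3 = 1600 * 0.353 = 564.8
vol_mL = 564.8 / 1000 = 0.5648 mL

0.5648


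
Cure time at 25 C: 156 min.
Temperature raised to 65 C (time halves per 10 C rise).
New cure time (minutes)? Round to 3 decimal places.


Acceleration factor = 2^(40/10) = 16.0000
New time = 156 / 16.0000 = 9.750 min

9.750


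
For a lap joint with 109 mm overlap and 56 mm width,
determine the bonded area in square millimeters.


Area = 109 * 56 = 6104 mm^2

6104


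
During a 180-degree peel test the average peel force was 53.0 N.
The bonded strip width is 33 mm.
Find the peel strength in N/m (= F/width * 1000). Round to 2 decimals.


Peel strength = F/width * 1000
= 53.0 / 33 * 1000
= 1606.06 N/m

1606.06


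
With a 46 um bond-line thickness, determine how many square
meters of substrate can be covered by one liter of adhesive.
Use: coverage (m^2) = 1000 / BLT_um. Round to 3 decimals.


Coverage = 1000 / 46 = 21.739 m^2

21.739


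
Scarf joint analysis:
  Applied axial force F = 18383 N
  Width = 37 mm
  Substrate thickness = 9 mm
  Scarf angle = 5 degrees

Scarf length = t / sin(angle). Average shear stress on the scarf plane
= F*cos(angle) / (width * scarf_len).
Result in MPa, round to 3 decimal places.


Scarf length = 9 / sin(5 deg) = 103.2634 mm
cos(5 deg) = 0.996195
Shear = 18383 * 0.996195 / (37 * 103.2634)
= 4.793 MPa

4.793


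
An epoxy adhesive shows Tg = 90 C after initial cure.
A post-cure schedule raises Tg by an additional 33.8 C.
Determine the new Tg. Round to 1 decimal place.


New Tg = 90 + 33.8
= 123.8 C

123.8


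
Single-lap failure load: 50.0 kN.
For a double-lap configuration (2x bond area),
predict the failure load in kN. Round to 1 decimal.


Failure load = 50.0 * 2 = 100.0 kN

100.0


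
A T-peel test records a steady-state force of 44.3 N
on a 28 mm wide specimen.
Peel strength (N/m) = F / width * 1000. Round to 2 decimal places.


Peel strength = 44.3 / 28 * 1000
= 1582.14 N/m

1582.14


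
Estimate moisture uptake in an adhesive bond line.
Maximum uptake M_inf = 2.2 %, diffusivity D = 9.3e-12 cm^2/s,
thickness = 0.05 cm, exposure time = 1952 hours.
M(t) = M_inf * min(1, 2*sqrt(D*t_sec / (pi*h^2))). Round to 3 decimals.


Convert time: 1952 h = 7027200 s
ratio = min(1, 2*sqrt(9.3e-12*7027200/(pi*0.05^2)))
= 0.182439
M(t) = 2.2 * 0.182439 = 0.401%

0.401


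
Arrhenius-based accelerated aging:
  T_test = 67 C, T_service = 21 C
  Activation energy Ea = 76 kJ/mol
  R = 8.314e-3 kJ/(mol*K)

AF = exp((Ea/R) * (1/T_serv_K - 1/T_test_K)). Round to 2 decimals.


T_test_K = 340.15, T_serv_K = 294.15
AF = exp((76/8.314e-3) * (1/294.15 - 1/340.15))
= 66.86

66.86


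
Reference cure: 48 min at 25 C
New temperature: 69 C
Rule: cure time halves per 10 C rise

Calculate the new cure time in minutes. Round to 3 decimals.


factor = 2^((69-25)/10) = 21.1121
t_new = 48 / 21.1121 = 2.274 min

2.274


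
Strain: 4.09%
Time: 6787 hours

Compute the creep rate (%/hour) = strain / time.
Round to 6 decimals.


Creep rate = 4.09 / 6787
= 0.000603 %/h

0.000603


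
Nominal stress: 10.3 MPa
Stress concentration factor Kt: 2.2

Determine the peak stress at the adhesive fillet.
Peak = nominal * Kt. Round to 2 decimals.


Peak stress = 10.3 * 2.2
= 22.66 MPa

22.66


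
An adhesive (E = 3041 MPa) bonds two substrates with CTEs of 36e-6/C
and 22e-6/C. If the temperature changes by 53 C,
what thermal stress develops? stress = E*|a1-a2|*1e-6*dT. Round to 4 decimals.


Stress = 3041 * |36 - 22| * 1e-6 * 53
= 2.2564 MPa

2.2564


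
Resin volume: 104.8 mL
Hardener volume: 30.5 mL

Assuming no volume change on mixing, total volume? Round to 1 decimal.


V_total = 104.8 + 30.5 = 135.3 mL

135.3


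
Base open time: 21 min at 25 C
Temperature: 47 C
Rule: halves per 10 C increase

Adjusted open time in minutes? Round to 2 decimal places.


Acceleration = 2^((47-25)/10) = 4.5948
Open time = 21 / 4.5948 = 4.57 min

4.57


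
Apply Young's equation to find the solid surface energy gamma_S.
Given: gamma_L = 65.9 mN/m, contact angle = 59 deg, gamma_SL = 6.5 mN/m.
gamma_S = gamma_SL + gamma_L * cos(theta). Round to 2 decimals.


theta_rad = 59 * pi/180 = 1.029744
gamma_S = 6.5 + 65.9 * cos(1.029744)
= 40.44 mN/m

40.44


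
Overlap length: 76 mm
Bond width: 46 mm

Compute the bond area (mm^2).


Bond area = 76 * 46 = 3496 mm^2

3496


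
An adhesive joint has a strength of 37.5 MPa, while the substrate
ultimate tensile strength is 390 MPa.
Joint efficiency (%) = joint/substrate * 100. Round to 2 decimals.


Efficiency = 37.5 / 390 * 100
= 9.62%

9.62


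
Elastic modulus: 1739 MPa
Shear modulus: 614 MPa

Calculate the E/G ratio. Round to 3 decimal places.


E / G = 1739 / 614 = 2.832

2.832


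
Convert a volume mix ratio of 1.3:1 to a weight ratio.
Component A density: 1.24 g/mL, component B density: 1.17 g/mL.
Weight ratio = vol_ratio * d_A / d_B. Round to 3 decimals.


= 1.3 * 1.24 / 1.17 = 1.378

1.378


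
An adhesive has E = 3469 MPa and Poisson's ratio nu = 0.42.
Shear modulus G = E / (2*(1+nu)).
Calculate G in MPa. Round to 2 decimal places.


G = 3469 / (2*(1+0.42))
= 3469 / 2.84
= 1221.48 MPa

1221.48


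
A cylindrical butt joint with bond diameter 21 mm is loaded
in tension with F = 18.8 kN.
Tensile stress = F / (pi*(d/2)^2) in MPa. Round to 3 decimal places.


Area = pi * (21/2)^2 = 346.3606 mm^2
Stress = 18.8*1000 / 346.3606
= 54.279 MPa

54.279


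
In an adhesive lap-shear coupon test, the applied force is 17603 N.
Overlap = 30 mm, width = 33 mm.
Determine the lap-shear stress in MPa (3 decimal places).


stress = F / (overlap * width)
= 17603 / (30 * 33)
= 17.781 MPa

17.781


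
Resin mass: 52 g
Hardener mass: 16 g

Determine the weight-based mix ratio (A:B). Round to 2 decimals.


Ratio = 52 / 16 = 3.25

3.25


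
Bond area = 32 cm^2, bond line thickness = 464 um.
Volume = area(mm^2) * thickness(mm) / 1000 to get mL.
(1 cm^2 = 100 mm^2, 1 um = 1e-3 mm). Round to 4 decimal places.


area_mm2 = 32 * 100 = 3200
blt_mm = 464 * 1e-3 = 0.464
vol_mm3 = 3200 * 0.464 = 1484.8
vol_mL = 1484.8 / 1000 = 1.4848 mL

1.4848


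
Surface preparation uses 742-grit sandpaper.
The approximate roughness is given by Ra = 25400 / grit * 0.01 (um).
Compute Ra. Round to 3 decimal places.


Ra = 25400 / 742 * 0.01
= 254 / 742
= 0.342 um

0.342


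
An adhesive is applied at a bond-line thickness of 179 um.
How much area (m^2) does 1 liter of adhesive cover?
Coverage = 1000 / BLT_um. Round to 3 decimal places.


Coverage = 1000 / 179 = 5.587 m^2

5.587


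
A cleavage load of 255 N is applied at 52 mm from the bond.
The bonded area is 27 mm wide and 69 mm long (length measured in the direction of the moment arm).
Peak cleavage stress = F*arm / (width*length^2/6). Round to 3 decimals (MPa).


Moment = 255 * 52 = 13260 N*mm
Section modulus = 27 * 4761 / 6 = 128547 / 6 mm^3
Stress = 13260 / (128547 / 6) = 79560 / 128547
= 0.619 MPa

0.619


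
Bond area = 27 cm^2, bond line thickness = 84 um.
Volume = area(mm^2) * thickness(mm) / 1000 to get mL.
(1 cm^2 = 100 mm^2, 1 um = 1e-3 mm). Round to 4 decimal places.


area_mm2 = 27 * 100 = 2700
blt_mm = 84 * 1e-3 = 0.084
vol_mm3 = 2700 * 0.084 = 226.8
vol_mL = 226.8 / 1000 = 0.2268 mL

0.2268


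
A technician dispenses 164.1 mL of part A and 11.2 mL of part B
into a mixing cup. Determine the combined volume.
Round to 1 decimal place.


Combined volume = 164.1 + 11.2
= 175.3 mL

175.3


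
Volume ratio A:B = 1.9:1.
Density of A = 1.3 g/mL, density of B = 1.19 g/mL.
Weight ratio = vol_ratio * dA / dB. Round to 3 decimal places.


Wt ratio = 1.9 * 1.3 / 1.19
= 2.076

2.076


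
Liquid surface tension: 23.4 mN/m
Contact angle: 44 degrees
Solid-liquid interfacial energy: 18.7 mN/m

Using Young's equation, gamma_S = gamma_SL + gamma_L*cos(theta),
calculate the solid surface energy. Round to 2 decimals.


gamma_S = 18.7 + 23.4 * cos(44)
= 35.53 mN/m

35.53


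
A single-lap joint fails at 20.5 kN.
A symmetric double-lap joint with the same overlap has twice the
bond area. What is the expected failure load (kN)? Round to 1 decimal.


Double-lap load = 2 * 20.5 = 41.0 kN

41.0


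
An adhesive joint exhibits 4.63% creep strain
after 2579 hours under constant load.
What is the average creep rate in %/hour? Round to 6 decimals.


Creep rate = strain / time
= 4.63 / 2579
= 0.001795 %/h

0.001795


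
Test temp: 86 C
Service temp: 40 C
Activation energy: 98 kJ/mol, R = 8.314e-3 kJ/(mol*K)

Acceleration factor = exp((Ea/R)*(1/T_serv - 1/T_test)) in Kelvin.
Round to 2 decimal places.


AF = exp((98/0.008314)*(1/313.15 - 1/359.15))
= 124.10

124.10


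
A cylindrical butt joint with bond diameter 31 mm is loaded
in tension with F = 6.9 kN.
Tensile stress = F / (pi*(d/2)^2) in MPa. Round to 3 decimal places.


Area = pi * (31/2)^2 = 754.7676 mm^2
Stress = 6.9*1000 / 754.7676
= 9.142 MPa

9.142


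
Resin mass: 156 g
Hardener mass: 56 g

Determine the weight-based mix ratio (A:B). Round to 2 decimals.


Ratio = 156 / 56 = 2.79

2.79


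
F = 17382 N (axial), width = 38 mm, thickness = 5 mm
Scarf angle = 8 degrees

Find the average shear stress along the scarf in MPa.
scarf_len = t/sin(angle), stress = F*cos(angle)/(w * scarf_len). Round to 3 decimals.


scarf_len = 5/sin(8 deg) = 35.9265
cos(8 deg) = 0.990268
stress = 17382*0.990268/(38*35.9265) = 12.608 MPa

12.608


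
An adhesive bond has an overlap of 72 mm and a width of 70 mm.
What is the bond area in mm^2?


Bond area = overlap * width
= 72 * 70
= 5040 mm^2

5040


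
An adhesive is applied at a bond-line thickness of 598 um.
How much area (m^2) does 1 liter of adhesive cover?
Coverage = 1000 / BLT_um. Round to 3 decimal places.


Coverage = 1000 / 598 = 1.672 m^2

1.672


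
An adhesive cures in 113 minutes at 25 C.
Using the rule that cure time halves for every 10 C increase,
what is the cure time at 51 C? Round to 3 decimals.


Factor = 2^((51 - 25) / 10) = 6.0629
Cure time = 113 / 6.0629
= 18.638 minutes

18.638


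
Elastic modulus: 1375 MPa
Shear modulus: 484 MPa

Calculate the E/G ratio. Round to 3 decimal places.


E / G = 1375 / 484 = 2.841

2.841


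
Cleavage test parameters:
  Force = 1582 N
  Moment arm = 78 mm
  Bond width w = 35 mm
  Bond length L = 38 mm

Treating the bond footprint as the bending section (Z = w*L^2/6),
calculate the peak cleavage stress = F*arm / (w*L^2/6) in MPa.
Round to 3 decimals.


M = 1582 * 78 = 123396 N*mm
Z = 35 * 38^2 / 6 = 50540 / 6 mm^3
sigma = M / Z = 6 * 123396 / 50540 = 740376 / 50540
= 14.649 MPa

14.649


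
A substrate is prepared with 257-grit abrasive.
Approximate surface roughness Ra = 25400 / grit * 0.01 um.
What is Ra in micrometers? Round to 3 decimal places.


Ra = 25400 / 257 * 0.01 = 0.988 um

0.988


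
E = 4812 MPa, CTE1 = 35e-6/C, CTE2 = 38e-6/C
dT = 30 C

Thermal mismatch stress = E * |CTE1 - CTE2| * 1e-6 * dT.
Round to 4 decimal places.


= 4812 * 3e-6 * 30
= 0.4331 MPa

0.4331


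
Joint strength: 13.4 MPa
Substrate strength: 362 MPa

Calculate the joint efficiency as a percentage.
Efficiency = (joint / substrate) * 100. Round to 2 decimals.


Efficiency = (13.4 / 362) * 100 = 3.70%

3.70


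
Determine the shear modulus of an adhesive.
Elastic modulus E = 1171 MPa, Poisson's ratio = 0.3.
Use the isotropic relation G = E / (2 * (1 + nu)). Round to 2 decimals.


G = 1171 / (2*(1+0.3)) = 1171 / 2.60
= 450.38 MPa

450.38


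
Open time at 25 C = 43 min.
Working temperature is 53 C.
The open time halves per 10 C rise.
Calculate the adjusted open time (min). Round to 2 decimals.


factor = 2^((53 - 25) / 10) = 6.9644
ot = 43 / 6.9644 = 6.17 min

6.17


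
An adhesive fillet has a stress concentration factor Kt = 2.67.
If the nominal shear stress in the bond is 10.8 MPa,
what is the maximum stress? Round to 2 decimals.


Max stress = 10.8 * 2.67 = 28.84 MPa

28.84


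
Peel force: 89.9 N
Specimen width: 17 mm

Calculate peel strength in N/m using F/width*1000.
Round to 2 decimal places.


Peel strength = 89.9 / 17 * 1000 = 5288.24 N/m

5288.24


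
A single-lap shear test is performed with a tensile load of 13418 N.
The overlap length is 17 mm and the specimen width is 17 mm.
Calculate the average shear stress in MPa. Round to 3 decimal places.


Shear stress = F / (overlap * width)
= 13418 / (17 * 17)
= 13418 / 289
= 46.429 MPa

46.429


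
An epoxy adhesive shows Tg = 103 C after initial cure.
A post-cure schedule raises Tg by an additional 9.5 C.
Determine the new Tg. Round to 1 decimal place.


New Tg = 103 + 9.5
= 112.5 C

112.5


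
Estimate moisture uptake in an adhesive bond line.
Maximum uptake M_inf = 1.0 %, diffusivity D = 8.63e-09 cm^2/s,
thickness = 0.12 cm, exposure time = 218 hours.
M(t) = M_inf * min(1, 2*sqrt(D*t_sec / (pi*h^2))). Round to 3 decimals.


Convert time: 218 h = 784800 s
ratio = min(1, 2*sqrt(8.63e-09*784800/(pi*0.12^2)))
= 0.773853
M(t) = 1.0 * 0.773853 = 0.774%

0.774


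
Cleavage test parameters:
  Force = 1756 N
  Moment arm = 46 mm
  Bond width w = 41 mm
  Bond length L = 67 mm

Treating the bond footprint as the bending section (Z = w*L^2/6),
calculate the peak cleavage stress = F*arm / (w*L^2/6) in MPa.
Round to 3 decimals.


M = 1756 * 46 = 80776 N*mm
Z = 41 * 67^2 / 6 = 184049 / 6 mm^3
sigma = M / Z = 6 * 80776 / 184049 = 484656 / 184049
= 2.633 MPa

2.633


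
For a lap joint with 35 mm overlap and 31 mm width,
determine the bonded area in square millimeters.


Area = 35 * 31 = 1085 mm^2

1085


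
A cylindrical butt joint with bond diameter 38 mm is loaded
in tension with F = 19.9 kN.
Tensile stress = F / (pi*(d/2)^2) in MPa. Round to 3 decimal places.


Area = pi * (38/2)^2 = 1134.1149 mm^2
Stress = 19.9*1000 / 1134.1149
= 17.547 MPa

17.547


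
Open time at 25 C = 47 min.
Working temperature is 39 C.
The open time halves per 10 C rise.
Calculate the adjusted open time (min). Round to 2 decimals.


factor = 2^((39 - 25) / 10) = 2.6390
ot = 47 / 2.6390 = 17.81 min

17.81


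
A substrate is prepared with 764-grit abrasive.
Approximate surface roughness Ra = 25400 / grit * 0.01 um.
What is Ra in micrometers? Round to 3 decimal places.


Ra = 25400 / 764 * 0.01 = 0.332 um

0.332


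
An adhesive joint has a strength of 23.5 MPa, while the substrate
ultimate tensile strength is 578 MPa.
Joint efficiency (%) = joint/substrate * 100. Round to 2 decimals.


Efficiency = 23.5 / 578 * 100
= 4.07%

4.07


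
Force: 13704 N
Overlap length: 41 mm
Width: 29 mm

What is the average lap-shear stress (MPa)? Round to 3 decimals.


Average shear stress = F / (overlap * width)
= 13704 / (41 * 29)
= 11.526 MPa

11.526


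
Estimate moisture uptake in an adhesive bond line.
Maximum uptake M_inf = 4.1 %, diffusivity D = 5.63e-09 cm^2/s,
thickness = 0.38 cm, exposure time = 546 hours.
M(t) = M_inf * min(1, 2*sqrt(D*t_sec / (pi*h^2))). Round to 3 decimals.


Convert time: 546 h = 1965600 s
ratio = min(1, 2*sqrt(5.63e-09*1965600/(pi*0.38^2)))
= 0.312373
M(t) = 4.1 * 0.312373 = 1.281%

1.281


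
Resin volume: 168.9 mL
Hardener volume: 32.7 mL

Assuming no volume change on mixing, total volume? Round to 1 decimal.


V_total = 168.9 + 32.7 = 201.6 mL

201.6


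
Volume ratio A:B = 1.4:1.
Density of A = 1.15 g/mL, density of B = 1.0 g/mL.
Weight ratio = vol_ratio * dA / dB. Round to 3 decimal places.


Wt ratio = 1.4 * 1.15 / 1.0
= 1.610

1.610


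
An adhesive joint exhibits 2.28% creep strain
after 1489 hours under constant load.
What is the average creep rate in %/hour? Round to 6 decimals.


Creep rate = strain / time
= 2.28 / 1489
= 0.001531 %/h

0.001531


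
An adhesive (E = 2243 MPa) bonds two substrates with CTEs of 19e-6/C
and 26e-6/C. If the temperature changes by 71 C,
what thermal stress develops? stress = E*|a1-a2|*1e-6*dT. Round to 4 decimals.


Stress = 2243 * |19 - 26| * 1e-6 * 71
= 1.1148 MPa

1.1148


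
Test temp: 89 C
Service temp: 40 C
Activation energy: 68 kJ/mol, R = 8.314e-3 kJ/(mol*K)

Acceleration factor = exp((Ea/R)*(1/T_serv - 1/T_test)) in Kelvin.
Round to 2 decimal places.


AF = exp((68/0.008314)*(1/313.15 - 1/362.15))
= 34.26

34.26


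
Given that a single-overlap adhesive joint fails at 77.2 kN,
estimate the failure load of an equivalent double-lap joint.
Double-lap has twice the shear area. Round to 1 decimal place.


Double-lap factor = 2
Expected load = 77.2 * 2 = 154.4 kN

154.4


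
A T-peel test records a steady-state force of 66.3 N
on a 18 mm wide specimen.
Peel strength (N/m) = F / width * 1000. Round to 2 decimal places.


Peel strength = 66.3 / 18 * 1000
= 3683.33 N/m

3683.33


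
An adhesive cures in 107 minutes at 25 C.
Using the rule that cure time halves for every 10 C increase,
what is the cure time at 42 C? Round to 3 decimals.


Factor = 2^((42 - 25) / 10) = 3.2490
Cure time = 107 / 3.2490
= 32.933 minutes

32.933


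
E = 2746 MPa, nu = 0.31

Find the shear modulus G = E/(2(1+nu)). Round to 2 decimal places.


G = 2746 / (2 * 1.31)
= 1048.09 MPa

1048.09


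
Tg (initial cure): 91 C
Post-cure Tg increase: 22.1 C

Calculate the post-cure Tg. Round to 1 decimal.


Post-cure Tg = 91 + 22.1 = 113.1 C

113.1


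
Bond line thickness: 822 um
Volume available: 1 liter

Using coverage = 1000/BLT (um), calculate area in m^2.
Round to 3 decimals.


1 L = 1e6 mm^3, thickness = 822 um = 0.822 mm
Area = 1e6 / 0.822 mm^2 = (1e6 / 0.822) / 1e6 m^2 = 1000 / 822 m^2
= 1.217 m^2

1.217


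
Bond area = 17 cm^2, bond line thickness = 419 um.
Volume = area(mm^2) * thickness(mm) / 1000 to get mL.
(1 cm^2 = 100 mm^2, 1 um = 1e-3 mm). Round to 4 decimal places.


area_mm2 = 17 * 100 = 1700
blt_mm = 419 * 1e-3 = 0.419
vol_mm3 = 1700 * 0.419 = 712.3
vol_mL = 712.3 / 1000 = 0.7123 mL

0.7123


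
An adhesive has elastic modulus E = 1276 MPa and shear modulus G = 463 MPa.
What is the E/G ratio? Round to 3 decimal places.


E/G = 1276 / 463 = 2.756

2.756


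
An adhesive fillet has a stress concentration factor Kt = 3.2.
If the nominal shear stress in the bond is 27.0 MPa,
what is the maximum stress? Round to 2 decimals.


Max stress = 27.0 * 3.2 = 86.40 MPa

86.40


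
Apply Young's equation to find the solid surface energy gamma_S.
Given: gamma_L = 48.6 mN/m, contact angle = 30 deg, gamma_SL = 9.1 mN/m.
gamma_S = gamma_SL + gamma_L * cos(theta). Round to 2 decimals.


theta_rad = 30 * pi/180 = 0.523599
gamma_S = 9.1 + 48.6 * cos(0.523599)
= 51.19 mN/m

51.19


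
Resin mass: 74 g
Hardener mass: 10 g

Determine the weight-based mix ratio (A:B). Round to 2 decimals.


Ratio = 74 / 10 = 7.40

7.40


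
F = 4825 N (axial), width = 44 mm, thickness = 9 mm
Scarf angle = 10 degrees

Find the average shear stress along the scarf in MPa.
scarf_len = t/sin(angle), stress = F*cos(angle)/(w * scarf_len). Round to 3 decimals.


scarf_len = 9/sin(10 deg) = 51.8289
cos(10 deg) = 0.984808
stress = 4825*0.984808/(44*51.8289) = 2.084 MPa

2.084


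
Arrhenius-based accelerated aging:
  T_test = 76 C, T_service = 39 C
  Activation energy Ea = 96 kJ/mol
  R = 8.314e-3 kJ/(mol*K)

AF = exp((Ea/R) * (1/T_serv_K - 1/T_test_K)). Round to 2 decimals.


T_test_K = 349.15, T_serv_K = 312.15
AF = exp((96/8.314e-3) * (1/312.15 - 1/349.15))
= 50.40

50.40


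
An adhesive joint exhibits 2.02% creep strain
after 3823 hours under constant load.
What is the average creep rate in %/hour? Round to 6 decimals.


Creep rate = strain / time
= 2.02 / 3823
= 0.000528 %/h

0.000528


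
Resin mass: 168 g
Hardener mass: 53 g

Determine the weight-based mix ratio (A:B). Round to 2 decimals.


Ratio = 168 / 53 = 3.17

3.17


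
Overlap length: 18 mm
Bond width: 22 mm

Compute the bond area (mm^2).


Bond area = 18 * 22 = 396 mm^2

396


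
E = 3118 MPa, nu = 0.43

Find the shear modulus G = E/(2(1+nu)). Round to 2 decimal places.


G = 3118 / (2 * 1.43)
= 1090.21 MPa

1090.21


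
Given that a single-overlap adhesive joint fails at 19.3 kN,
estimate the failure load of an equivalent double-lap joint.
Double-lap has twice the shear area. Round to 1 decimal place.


Double-lap factor = 2
Expected load = 19.3 * 2 = 38.6 kN

38.6


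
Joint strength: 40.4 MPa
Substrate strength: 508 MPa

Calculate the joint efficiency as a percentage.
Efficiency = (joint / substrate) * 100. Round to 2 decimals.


Efficiency = (40.4 / 508) * 100 = 7.95%

7.95


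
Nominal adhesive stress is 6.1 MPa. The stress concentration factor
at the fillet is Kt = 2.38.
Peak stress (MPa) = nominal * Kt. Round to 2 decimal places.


Peak = 6.1 * 2.38 = 14.52 MPa

14.52


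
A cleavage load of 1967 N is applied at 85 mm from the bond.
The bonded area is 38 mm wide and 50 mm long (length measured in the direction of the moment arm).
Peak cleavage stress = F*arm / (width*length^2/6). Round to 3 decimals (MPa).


Moment = 1967 * 85 = 167195 N*mm
Section modulus = 38 * 2500 / 6 = 95000 / 6 mm^3
Stress = 167195 / (95000 / 6) = 1003170 / 95000
= 10.560 MPa

10.560


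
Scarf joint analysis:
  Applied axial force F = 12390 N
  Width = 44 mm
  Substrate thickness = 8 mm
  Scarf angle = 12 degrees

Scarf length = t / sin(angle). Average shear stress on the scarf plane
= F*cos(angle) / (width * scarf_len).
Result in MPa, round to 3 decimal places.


Scarf length = 8 / sin(12 deg) = 38.4779 mm
cos(12 deg) = 0.978148
Shear = 12390 * 0.978148 / (44 * 38.4779)
= 7.158 MPa

7.158


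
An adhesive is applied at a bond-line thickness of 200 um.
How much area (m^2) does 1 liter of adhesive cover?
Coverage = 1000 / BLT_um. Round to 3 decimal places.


Coverage = 1000 / 200 = 5.000 m^2

5.000


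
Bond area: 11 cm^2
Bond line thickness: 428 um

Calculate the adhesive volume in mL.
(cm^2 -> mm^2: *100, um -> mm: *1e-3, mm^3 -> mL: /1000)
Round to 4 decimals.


V = 11*100 * 428*1e-3 / 1000
= 0.4708 mL

0.4708


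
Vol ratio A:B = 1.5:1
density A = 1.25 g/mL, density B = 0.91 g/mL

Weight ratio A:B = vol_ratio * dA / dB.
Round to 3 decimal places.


Weight ratio = 1.5 * 1.25 / 0.91
= 2.060

2.060


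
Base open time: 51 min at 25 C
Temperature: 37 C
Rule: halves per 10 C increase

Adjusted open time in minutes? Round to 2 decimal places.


Acceleration = 2^((37-25)/10) = 2.2974
Open time = 51 / 2.2974 = 22.20 min

22.20


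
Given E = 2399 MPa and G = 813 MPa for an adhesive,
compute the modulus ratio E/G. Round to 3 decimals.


E/G ratio = 2399 / 813 = 2.951

2.951


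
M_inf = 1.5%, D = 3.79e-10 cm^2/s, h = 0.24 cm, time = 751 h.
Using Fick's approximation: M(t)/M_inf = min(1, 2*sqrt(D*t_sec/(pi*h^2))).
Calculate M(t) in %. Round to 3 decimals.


t = 2703600 s
ratio = min(1, 2*sqrt(3.79e-10*2703600/(pi*0.0576)))
= 0.150499
M(t) = 1.5 * 0.150499 = 0.226%

0.226


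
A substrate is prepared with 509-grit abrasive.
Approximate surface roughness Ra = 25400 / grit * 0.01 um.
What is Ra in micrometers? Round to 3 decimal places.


Ra = 25400 / 509 * 0.01 = 0.499 um

0.499


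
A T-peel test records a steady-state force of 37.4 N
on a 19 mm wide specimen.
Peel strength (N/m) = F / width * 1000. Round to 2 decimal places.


Peel strength = 37.4 / 19 * 1000
= 1968.42 N/m

1968.42


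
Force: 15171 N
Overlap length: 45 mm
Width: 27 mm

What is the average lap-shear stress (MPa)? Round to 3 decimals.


Average shear stress = F / (overlap * width)
= 15171 / (45 * 27)
= 12.486 MPa

12.486


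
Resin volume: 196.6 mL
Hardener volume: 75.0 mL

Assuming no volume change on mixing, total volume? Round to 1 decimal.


V_total = 196.6 + 75.0 = 271.6 mL

271.6


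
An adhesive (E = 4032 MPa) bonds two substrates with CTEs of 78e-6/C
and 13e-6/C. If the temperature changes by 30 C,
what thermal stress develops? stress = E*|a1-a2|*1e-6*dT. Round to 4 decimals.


Stress = 4032 * |78 - 13| * 1e-6 * 30
= 7.8624 MPa

7.8624


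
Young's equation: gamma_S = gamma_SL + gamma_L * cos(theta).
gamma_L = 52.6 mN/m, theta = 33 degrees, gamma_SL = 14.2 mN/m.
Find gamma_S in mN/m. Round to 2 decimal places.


cos(33 deg) = 0.838671
gamma_S = 14.2 + 52.6 * 0.838671
= 58.31 mN/m

58.31


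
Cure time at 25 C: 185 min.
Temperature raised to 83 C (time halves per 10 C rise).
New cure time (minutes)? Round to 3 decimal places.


Acceleration factor = 2^(58/10) = 55.7152
New time = 185 / 55.7152 = 3.320 min

3.320


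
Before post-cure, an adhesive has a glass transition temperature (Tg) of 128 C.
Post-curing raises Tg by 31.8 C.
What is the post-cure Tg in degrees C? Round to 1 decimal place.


Tg_post = Tg_base + delta_Tg
= 128 + 31.8
= 159.8 C

159.8


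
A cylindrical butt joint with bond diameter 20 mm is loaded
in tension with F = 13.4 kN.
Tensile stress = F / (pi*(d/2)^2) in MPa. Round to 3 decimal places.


Area = pi * (20/2)^2 = 314.1593 mm^2
Stress = 13.4*1000 / 314.1593
= 42.654 MPa

42.654


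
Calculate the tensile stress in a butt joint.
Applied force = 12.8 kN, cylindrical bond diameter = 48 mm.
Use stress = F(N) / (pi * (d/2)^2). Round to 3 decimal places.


A = pi * 24.0^2 = 1809.5574 mm^2
sigma = 12800.0 / 1809.5574 = 7.074 MPa

7.074


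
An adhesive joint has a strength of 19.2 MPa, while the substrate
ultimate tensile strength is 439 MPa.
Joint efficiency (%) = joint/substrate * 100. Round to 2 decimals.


Efficiency = 19.2 / 439 * 100
= 4.37%

4.37


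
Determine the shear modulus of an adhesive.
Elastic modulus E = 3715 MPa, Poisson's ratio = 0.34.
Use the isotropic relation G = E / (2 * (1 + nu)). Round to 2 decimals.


G = 3715 / (2*(1+0.34)) = 3715 / 2.68
= 1386.19 MPa

1386.19


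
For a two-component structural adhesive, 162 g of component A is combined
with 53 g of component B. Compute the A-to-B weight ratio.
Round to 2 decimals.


Weight ratio A:B = 162 / 53
= 3.06

3.06


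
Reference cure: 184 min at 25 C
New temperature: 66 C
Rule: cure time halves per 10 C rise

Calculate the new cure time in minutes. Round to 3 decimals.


factor = 2^((66-25)/10) = 17.1484
t_new = 184 / 17.1484 = 10.730 min

10.730


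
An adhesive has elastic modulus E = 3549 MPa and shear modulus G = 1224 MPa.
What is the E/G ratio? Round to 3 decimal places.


E/G = 3549 / 1224 = 2.900

2.900


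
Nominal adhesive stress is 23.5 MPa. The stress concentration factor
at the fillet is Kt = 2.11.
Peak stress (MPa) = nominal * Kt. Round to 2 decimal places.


Peak = 23.5 * 2.11 = 49.59 MPa

49.59


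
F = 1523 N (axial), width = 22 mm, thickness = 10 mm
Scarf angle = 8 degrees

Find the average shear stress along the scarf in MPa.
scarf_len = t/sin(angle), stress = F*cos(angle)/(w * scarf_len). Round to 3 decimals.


scarf_len = 10/sin(8 deg) = 71.8530
cos(8 deg) = 0.990268
stress = 1523*0.990268/(22*71.8530) = 0.954 MPa

0.954


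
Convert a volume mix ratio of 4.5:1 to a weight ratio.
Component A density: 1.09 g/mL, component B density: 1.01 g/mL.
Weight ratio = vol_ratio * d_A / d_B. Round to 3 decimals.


= 4.5 * 1.09 / 1.01 = 4.856

4.856


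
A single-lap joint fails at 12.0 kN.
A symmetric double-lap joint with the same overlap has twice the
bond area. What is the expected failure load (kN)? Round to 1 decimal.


Double-lap load = 2 * 12.0 = 24.0 kN

24.0


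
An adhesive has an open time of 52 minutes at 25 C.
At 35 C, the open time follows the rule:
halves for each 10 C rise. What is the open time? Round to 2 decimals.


Factor = 2^((35-25)/10) = 2.0000
Open time = 52 / 2.0000 = 26.00 min

26.00


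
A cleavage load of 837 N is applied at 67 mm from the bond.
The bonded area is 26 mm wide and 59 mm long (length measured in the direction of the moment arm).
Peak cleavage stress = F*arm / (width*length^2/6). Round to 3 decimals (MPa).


Moment = 837 * 67 = 56079 N*mm
Section modulus = 26 * 3481 / 6 = 90506 / 6 mm^3
Stress = 56079 / (90506 / 6) = 336474 / 90506
= 3.718 MPa

3.718


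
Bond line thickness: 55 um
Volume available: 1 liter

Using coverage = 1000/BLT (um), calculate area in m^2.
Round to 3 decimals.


1 L = 1e6 mm^3, thickness = 55 um = 0.055 mm
Area = 1e6 / 0.055 mm^2 = (1e6 / 0.055) / 1e6 m^2 = 1000 / 55 m^2
= 18.182 m^2

18.182


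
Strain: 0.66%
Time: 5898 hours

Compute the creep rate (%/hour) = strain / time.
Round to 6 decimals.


Creep rate = 0.66 / 5898
= 0.000112 %/h

0.000112


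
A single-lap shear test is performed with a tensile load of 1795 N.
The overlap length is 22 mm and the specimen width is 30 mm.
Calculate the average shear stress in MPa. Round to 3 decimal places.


Shear stress = F / (overlap * width)
= 1795 / (22 * 30)
= 1795 / 660
= 2.720 MPa

2.720


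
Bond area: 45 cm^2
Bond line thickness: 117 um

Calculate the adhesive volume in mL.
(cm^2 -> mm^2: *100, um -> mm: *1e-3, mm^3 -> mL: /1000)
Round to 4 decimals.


V = 45*100 * 117*1e-3 / 1000
= 0.5265 mL

0.5265


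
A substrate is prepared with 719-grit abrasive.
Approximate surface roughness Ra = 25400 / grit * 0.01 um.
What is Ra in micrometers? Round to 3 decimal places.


Ra = 25400 / 719 * 0.01 = 0.353 um

0.353


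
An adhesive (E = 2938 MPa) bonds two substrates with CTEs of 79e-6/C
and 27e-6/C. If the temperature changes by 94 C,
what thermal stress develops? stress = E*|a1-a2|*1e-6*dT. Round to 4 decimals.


Stress = 2938 * |79 - 27| * 1e-6 * 94
= 14.3609 MPa

14.3609


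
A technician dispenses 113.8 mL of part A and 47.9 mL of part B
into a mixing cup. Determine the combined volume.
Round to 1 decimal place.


Combined volume = 113.8 + 47.9
= 161.7 mL

161.7


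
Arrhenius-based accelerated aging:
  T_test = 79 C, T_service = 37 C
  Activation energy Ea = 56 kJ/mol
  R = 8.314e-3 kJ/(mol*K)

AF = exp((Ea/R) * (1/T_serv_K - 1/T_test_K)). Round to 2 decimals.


T_test_K = 352.15, T_serv_K = 310.15
AF = exp((56/8.314e-3) * (1/310.15 - 1/352.15))
= 13.33

13.33


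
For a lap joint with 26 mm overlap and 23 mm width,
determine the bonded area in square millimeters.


Area = 26 * 23 = 598 mm^2

598


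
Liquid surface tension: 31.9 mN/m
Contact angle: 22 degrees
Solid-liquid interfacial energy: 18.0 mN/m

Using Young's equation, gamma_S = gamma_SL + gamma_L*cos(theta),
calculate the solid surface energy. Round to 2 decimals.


gamma_S = 18.0 + 31.9 * cos(22)
= 47.58 mN/m

47.58


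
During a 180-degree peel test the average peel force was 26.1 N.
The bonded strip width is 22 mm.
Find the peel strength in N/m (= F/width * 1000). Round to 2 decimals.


Peel strength = F/width * 1000
= 26.1 / 22 * 1000
= 1186.36 N/m

1186.36


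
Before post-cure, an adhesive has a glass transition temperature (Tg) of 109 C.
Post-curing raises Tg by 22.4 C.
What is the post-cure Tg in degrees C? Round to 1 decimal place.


Tg_post = Tg_base + delta_Tg
= 109 + 22.4
= 131.4 C

131.4


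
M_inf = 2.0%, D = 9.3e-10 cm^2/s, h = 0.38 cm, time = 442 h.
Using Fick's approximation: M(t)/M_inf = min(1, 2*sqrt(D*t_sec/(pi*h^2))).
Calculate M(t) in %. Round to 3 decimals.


t = 1591200 s
ratio = min(1, 2*sqrt(9.3e-10*1591200/(pi*0.1444)))
= 0.114229
M(t) = 2.0 * 0.114229 = 0.228%

0.228


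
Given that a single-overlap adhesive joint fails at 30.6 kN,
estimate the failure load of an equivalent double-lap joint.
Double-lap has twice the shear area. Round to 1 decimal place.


Double-lap factor = 2
Expected load = 30.6 * 2 = 61.2 kN

61.2


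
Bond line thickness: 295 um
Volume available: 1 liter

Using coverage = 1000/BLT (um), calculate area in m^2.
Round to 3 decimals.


1 L = 1e6 mm^3, thickness = 295 um = 0.295 mm
Area = 1e6 / 0.295 mm^2 = (1e6 / 0.295) / 1e6 m^2 = 1000 / 295 m^2
= 3.390 m^2

3.390


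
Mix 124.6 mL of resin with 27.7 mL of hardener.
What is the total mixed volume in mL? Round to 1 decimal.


Total = 124.6 + 27.7 = 152.3 mL

152.3


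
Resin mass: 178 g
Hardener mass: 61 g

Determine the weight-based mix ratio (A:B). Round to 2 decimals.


Ratio = 178 / 61 = 2.92

2.92


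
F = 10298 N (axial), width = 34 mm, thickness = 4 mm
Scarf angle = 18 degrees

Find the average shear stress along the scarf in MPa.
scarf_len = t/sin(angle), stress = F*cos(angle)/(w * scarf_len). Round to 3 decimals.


scarf_len = 4/sin(18 deg) = 12.9443
cos(18 deg) = 0.951057
stress = 10298*0.951057/(34*12.9443) = 22.254 MPa

22.254


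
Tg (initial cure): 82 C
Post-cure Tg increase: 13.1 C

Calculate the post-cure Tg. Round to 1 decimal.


Post-cure Tg = 82 + 13.1 = 95.1 C

95.1


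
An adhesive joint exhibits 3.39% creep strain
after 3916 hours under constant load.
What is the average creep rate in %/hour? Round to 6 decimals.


Creep rate = strain / time
= 3.39 / 3916
= 0.000866 %/h

0.000866


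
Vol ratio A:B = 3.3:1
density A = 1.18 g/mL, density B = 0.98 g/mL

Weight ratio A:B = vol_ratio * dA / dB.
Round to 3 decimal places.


Weight ratio = 3.3 * 1.18 / 0.98
= 3.973

3.973


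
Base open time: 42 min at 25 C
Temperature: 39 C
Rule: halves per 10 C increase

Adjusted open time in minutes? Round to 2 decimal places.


Acceleration = 2^((39-25)/10) = 2.6390
Open time = 42 / 2.6390 = 15.92 min

15.92


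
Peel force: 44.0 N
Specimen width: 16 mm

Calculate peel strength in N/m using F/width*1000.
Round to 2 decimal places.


Peel strength = 44.0 / 16 * 1000 = 2750.00 N/m

2750.00


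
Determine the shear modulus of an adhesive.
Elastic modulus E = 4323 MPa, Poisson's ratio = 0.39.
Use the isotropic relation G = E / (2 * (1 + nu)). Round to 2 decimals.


G = 4323 / (2*(1+0.39)) = 4323 / 2.78
= 1555.04 MPa

1555.04


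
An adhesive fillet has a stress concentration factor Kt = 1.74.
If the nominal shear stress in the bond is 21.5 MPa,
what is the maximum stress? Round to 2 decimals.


Max stress = 21.5 * 1.74 = 37.41 MPa

37.41


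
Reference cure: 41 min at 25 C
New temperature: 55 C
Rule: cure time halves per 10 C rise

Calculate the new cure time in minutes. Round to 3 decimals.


factor = 2^((55-25)/10) = 8.0000
t_new = 41 / 8.0000 = 5.125 min

5.125


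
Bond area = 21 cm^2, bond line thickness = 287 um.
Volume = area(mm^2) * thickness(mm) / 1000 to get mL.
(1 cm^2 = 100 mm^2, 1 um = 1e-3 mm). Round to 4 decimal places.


area_mm2 = 21 * 100 = 2100
blt_mm = 287 * 1e-3 = 0.287
vol_mm3 = 2100 * 0.287 = 602.7
vol_mL = 602.7 / 1000 = 0.6027 mL

0.6027


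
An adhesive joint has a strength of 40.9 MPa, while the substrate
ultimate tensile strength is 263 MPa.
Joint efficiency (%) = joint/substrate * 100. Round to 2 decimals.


Efficiency = 40.9 / 263 * 100
= 15.55%

15.55


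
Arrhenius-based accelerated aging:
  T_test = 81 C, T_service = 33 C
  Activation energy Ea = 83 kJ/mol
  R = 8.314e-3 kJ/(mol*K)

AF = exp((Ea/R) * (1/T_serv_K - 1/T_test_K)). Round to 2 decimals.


T_test_K = 354.15, T_serv_K = 306.15
AF = exp((83/8.314e-3) * (1/306.15 - 1/354.15))
= 83.07

83.07


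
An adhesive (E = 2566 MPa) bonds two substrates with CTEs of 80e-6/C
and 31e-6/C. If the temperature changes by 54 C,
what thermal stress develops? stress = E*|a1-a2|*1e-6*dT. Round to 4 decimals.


Stress = 2566 * |80 - 31| * 1e-6 * 54
= 6.7896 MPa

6.7896


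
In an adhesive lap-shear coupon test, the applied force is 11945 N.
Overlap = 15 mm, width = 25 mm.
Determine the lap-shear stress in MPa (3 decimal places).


stress = F / (overlap * width)
= 11945 / (15 * 25)
= 31.853 MPa

31.853


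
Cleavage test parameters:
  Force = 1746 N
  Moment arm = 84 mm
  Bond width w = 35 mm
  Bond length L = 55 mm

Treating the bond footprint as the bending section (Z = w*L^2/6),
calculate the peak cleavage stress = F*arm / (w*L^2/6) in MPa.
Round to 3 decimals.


M = 1746 * 84 = 146664 N*mm
Z = 35 * 55^2 / 6 = 105875 / 6 mm^3
sigma = M / Z = 6 * 146664 / 105875 = 879984 / 105875
= 8.312 MPa

8.312
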